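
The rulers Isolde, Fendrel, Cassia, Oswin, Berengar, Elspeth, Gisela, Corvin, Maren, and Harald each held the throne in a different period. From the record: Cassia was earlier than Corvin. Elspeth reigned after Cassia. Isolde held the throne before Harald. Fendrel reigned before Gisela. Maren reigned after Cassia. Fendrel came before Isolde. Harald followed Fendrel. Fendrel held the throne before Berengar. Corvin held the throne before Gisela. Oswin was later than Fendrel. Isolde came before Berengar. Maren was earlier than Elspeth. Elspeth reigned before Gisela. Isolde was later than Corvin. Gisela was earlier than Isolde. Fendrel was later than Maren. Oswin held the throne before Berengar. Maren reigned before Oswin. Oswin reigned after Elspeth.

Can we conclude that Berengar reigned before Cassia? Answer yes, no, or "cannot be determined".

no

Tracing the constraints gives Cassia → Elspeth → Oswin → Berengar, so Cassia must come before Berengar.
That means Berengar cannot be before Cassia.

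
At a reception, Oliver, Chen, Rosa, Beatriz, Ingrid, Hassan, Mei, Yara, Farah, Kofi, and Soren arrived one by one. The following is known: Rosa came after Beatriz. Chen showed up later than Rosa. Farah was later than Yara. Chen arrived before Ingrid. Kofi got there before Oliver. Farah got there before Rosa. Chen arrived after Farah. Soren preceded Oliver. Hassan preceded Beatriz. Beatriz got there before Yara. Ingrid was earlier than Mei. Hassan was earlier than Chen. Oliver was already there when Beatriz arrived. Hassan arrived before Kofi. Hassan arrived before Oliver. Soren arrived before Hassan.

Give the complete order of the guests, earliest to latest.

Soren, Hassan, Kofi, Oliver, Beatriz, Yara, Farah, Rosa, Chen, Ingrid, Mei

The constraints fix every adjacent pair, so only one ordering works:
Soren → Hassan → Kofi → Oliver → Beatriz → Yara → Farah → Rosa → Chen → Ingrid → Mei.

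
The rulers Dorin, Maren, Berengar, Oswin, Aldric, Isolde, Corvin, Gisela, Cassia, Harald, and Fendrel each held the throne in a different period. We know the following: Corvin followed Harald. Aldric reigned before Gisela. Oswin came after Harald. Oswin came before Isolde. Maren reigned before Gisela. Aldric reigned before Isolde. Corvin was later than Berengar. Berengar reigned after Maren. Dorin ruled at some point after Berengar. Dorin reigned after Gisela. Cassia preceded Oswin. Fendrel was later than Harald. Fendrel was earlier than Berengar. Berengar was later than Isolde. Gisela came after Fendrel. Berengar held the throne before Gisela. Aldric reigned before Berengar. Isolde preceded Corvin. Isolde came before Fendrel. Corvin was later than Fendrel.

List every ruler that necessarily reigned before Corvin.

Aldric, Berengar, Cassia, Fendrel, Harald, Isolde, Maren, Oswin

Directly stated before Corvin: Berengar, Fendrel, Harald, and Isolde.
Aldric reaches Corvin via Aldric → Berengar → Corvin.
Cassia reaches Corvin via Cassia → Oswin → Isolde → Corvin.
Maren reaches Corvin via Maren → Berengar → Corvin.
Likewise Oswin reaches Corvin by chaining the stated constraints.
No chain forces Dorin (or any of the others) ahead of Corvin.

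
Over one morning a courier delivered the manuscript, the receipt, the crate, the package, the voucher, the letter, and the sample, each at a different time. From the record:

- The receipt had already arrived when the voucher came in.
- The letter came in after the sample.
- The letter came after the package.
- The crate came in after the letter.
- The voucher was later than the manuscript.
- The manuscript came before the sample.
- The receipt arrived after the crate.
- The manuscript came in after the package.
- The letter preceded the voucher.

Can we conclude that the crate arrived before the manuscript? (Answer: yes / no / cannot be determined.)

Tracing the constraints gives the manuscript → the sample → the letter → the crate, so the manuscript must come before the crate.
That means the crate cannot be before the manuscript.

no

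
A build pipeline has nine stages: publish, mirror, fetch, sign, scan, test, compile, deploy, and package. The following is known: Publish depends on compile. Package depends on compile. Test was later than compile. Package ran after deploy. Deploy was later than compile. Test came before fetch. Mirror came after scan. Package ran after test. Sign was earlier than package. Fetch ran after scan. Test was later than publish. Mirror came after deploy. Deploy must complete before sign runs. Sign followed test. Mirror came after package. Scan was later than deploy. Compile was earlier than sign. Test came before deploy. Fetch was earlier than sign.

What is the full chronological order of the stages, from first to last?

The constraints fix every adjacent pair, so only one ordering works:
compile → publish → test → deploy → scan → fetch → sign → package → mirror.

compile, publish, test, deploy, scan, fetch, sign, package, mirror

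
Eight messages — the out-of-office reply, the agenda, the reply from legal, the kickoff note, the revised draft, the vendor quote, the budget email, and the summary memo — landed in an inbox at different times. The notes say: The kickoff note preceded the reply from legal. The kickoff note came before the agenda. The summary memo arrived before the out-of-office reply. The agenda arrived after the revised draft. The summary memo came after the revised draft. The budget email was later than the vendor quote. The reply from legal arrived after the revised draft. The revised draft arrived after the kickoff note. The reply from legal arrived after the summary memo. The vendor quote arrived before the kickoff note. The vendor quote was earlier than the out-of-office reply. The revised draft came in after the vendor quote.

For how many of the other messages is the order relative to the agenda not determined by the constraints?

Forced before the agenda: the kickoff note, the revised draft, and the vendor quote.
That leaves the budget email, the out-of-office reply, the reply from legal, and the summary memo with no forced order relative to the agenda — 4.

4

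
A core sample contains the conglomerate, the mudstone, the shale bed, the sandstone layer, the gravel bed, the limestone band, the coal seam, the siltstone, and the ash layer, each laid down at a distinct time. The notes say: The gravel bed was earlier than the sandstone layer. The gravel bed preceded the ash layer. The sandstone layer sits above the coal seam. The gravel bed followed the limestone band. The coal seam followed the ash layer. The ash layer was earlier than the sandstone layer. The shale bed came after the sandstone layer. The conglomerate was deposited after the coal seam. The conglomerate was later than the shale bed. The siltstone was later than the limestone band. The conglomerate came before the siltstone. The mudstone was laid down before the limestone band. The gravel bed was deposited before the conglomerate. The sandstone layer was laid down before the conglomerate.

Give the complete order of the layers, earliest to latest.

The constraints fix every adjacent pair, so only one ordering works:
the mudstone → the limestone band → the gravel bed → the ash layer → the coal seam → the sandstone layer → the shale bed → the conglomerate → the siltstone.

the mudstone, the limestone band, the gravel bed, the ash layer, the coal seam, the sandstone layer, the shale bed, the conglomerate, the siltstone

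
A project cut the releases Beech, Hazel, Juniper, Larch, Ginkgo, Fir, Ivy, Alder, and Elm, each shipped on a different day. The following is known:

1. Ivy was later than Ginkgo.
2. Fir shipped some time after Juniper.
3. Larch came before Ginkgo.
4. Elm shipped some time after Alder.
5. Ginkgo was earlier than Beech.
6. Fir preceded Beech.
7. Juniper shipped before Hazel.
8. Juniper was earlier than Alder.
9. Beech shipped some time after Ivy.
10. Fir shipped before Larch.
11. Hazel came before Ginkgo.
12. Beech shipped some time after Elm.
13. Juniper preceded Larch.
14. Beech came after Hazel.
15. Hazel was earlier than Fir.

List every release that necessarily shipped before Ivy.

Fir, Ginkgo, Hazel, Juniper, Larch

Directly stated before Ivy: Ginkgo.
Fir reaches Ivy via Fir → Larch → Ginkgo → Ivy.
Hazel reaches Ivy via Hazel → Ginkgo → Ivy.
Juniper reaches Ivy via Juniper → Hazel → Ginkgo → Ivy.
Likewise Larch reaches Ivy by chaining the stated constraints.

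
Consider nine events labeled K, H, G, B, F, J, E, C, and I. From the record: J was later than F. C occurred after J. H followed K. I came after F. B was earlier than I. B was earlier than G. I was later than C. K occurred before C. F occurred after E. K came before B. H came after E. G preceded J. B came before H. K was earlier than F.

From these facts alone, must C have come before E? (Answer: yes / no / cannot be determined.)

Tracing the constraints gives E → F → J → C, so E must come before C.
That means C cannot be before E.

no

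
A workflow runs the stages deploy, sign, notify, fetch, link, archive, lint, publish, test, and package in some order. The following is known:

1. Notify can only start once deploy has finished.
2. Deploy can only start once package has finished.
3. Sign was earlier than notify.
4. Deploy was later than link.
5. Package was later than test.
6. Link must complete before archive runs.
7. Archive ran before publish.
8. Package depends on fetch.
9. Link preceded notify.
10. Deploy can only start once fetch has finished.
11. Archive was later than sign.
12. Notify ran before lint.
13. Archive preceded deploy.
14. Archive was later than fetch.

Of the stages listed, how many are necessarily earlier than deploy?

Directly stated before deploy: archive, fetch, link, and package.
Sign reaches deploy via sign → archive → deploy.
Test reaches deploy via test → package → deploy.
No chain forces lint (or any of the others) ahead of deploy.
That's archive, fetch, link, package, sign, and test — 6 in all.

6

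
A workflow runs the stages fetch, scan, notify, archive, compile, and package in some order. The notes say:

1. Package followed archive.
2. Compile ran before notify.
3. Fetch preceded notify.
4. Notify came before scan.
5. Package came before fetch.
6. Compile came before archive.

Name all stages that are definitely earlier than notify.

Directly stated before notify: compile and fetch.
Archive reaches notify via archive → package → fetch → notify.
Package reaches notify via package → fetch → notify.
No chain forces scan ahead of notify.

archive, compile, fetch, package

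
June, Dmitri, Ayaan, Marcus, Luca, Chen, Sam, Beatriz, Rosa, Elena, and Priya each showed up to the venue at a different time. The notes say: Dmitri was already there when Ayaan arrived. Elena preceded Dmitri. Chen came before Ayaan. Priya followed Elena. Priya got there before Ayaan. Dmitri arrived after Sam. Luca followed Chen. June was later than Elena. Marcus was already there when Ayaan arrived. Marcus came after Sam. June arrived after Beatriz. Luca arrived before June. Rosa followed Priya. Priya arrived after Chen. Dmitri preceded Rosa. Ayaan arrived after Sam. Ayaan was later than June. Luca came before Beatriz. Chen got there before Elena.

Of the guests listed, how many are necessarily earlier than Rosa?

Directly stated before Rosa: Dmitri and Priya.
Chen reaches Rosa via Chen → Priya → Rosa.
Elena reaches Rosa via Elena → Priya → Rosa.
Sam reaches Rosa via Sam → Dmitri → Rosa.
That's Chen, Dmitri, Elena, Priya, and Sam — 5 in all.

5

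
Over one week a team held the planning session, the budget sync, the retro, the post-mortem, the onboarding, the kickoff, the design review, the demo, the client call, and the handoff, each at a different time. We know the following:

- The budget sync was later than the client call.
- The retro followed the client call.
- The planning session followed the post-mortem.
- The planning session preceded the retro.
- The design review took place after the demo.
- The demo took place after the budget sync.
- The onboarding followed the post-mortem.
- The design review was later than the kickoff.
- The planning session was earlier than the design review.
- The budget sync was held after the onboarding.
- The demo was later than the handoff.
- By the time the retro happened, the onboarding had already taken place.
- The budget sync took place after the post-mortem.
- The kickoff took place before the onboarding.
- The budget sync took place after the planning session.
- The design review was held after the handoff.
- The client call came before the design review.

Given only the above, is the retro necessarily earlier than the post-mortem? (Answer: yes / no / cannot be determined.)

no

Tracing the constraints gives the post-mortem → the onboarding → the retro, so the post-mortem must come before the retro.
That means the retro cannot be before the post-mortem.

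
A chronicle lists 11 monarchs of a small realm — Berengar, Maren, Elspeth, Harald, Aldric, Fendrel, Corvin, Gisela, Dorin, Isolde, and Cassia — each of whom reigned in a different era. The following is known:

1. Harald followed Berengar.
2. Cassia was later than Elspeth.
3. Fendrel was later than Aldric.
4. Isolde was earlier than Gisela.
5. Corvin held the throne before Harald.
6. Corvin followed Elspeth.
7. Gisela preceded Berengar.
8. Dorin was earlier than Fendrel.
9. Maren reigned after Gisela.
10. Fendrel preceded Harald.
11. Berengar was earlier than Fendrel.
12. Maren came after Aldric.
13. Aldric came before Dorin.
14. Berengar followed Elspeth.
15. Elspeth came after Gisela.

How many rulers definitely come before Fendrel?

6

Directly stated before Fendrel: Aldric, Berengar, and Dorin.
Elspeth reaches Fendrel via Elspeth → Berengar → Fendrel.
Gisela reaches Fendrel via Gisela → Berengar → Fendrel.
Isolde reaches Fendrel via Isolde → Gisela → Berengar → Fendrel.
No chain forces Cassia (or any of the others) ahead of Fendrel.
That's Aldric, Berengar, Dorin, Elspeth, Gisela, and Isolde — 6 in all.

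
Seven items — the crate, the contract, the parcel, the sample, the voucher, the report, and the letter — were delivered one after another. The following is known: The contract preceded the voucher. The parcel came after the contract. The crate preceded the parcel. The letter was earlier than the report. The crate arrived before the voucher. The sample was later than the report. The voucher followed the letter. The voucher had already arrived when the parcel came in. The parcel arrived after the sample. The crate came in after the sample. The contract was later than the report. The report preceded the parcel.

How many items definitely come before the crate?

3

Directly stated before the crate: the sample.
The letter reaches the crate via the letter → the report → the sample → the crate.
The report reaches the crate via the report → the sample → the crate.
No chain forces the parcel (or any of the others) ahead of the crate.
That's the letter, the report, and the sample — 3 in all.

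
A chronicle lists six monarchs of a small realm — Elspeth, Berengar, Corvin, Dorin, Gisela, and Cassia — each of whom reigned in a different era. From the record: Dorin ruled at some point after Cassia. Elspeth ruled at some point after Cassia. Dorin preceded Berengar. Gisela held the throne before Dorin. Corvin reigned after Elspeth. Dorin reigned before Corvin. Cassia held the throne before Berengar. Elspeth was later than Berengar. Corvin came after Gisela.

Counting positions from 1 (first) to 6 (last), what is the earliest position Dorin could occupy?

3

Cassia and Gisela must both come before Dorin — 2 forced predecessors.
Nothing else is forced ahead of Dorin, so their earliest slot is position 2 + 1 = 3.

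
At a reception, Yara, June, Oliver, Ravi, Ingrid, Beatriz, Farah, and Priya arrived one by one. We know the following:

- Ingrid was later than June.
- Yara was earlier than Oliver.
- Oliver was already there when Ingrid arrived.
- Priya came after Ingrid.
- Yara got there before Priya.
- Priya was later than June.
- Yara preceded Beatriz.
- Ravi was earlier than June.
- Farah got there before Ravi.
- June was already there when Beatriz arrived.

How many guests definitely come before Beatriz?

4

Directly stated before Beatriz: June and Yara.
Farah reaches Beatriz via Farah → Ravi → June → Beatriz.
Ravi reaches Beatriz via Ravi → June → Beatriz.
That's Farah, June, Ravi, and Yara — 4 in all.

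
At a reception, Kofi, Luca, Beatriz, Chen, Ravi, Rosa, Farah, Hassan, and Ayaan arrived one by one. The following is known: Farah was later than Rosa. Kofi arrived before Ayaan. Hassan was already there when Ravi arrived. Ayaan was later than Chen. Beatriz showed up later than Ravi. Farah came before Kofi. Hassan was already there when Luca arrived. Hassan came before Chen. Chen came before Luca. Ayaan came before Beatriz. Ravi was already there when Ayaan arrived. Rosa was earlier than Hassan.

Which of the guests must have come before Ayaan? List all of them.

Directly stated before Ayaan: Chen, Kofi, and Ravi.
Farah reaches Ayaan via Farah → Kofi → Ayaan.
Hassan reaches Ayaan via Hassan → Chen → Ayaan.
Rosa reaches Ayaan via Rosa → Farah → Kofi → Ayaan.

Chen, Farah, Hassan, Kofi, Ravi, Rosa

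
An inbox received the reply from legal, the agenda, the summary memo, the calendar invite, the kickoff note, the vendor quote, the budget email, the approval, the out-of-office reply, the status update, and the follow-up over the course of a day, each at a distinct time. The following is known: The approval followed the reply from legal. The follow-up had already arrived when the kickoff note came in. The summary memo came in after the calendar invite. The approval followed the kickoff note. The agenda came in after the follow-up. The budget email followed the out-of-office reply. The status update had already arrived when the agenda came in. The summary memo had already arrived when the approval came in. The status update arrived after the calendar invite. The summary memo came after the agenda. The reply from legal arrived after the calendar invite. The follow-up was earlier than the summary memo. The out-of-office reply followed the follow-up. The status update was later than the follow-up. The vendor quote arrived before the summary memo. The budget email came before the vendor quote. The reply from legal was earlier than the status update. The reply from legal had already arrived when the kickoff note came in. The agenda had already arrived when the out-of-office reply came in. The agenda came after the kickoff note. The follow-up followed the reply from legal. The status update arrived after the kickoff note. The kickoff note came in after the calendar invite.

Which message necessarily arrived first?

The calendar invite has a chain of constraints placing it before every other message, so the calendar invite must be first.

the calendar invite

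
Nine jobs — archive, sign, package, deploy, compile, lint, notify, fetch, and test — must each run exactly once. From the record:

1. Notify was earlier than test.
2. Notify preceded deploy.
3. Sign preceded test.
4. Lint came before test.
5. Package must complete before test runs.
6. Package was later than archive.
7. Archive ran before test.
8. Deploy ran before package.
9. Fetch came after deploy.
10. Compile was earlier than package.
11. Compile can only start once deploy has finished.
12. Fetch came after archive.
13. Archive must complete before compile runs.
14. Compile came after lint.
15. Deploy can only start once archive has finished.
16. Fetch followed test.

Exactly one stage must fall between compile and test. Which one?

package

Tracing the constraints gives compile → package → test, so package sits after compile and before test.
No other stage is forced both after compile and before test.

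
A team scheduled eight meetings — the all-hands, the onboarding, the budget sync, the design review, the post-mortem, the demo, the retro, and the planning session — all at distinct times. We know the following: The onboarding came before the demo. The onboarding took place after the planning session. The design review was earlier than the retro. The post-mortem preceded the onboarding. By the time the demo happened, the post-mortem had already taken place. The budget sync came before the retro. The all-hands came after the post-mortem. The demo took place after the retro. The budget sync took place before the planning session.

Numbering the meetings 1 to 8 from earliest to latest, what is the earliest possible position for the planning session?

2

The budget sync must come before the planning session — 1 forced predecessor.
Nothing else is forced ahead of the planning session, so its earliest slot is position 1 + 1 = 2.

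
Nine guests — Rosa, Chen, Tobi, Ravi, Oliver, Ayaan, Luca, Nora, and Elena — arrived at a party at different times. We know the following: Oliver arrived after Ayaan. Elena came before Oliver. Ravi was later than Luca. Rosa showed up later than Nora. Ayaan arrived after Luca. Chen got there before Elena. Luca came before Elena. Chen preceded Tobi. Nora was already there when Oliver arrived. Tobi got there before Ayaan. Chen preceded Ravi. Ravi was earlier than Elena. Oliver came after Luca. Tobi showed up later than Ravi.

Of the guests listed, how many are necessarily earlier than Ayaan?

4

Directly stated before Ayaan: Luca and Tobi.
Chen reaches Ayaan via Chen → Tobi → Ayaan.
Ravi reaches Ayaan via Ravi → Tobi → Ayaan.
No chain forces Rosa (or any of the others) ahead of Ayaan.
That's Chen, Luca, Ravi, and Tobi — 4 in all.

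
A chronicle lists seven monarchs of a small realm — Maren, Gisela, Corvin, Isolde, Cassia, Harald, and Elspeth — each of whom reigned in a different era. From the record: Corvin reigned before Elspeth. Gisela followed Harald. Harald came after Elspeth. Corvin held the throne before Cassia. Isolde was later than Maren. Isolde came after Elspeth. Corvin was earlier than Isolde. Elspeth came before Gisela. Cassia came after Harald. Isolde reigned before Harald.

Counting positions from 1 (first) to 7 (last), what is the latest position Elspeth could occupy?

Elspeth must come before Cassia, Gisela, Harald, and Isolde — 4 rulers forced after them.
Everything else can be placed before Elspeth in some valid order, so Elspeth can sit as late as position 7 − 4 = 3.

3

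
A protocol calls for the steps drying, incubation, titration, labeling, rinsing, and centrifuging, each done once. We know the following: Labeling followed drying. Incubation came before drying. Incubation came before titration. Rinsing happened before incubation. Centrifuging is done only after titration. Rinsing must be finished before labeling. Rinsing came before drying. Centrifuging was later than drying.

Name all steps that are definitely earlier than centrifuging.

drying, incubation, rinsing, titration

Directly stated before centrifuging: drying and titration.
Incubation reaches centrifuging via incubation → titration → centrifuging.
Rinsing reaches centrifuging via rinsing → drying → centrifuging.
No chain forces labeling ahead of centrifuging.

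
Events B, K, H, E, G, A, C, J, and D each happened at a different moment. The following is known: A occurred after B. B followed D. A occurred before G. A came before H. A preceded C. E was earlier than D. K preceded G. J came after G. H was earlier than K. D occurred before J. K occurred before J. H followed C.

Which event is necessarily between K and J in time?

Tracing the constraints gives K → G → J, so G sits after K and before J.
No other event is forced both after K and before J.

G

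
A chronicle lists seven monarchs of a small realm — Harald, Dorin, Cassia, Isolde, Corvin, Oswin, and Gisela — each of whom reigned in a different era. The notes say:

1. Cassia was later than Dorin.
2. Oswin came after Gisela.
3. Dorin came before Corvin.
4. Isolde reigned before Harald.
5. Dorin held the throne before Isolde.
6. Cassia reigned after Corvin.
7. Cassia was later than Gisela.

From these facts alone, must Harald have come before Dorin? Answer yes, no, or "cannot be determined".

no

Tracing the constraints gives Dorin → Isolde → Harald, so Dorin must come before Harald.
That means Harald cannot be before Dorin.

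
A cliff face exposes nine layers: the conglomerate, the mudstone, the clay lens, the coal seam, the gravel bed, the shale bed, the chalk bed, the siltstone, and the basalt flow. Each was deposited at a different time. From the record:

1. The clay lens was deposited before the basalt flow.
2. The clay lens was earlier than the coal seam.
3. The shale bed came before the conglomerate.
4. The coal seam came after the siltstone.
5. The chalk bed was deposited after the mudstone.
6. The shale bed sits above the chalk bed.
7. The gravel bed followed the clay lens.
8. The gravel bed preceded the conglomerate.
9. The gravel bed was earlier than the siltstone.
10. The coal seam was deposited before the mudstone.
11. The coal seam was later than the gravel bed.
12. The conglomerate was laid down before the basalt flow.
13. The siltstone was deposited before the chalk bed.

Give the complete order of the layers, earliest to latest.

the clay lens, the gravel bed, the siltstone, the coal seam, the mudstone, the chalk bed, the shale bed, the conglomerate, the basalt flow

The constraints fix every adjacent pair, so only one ordering works:
the clay lens → the gravel bed → the siltstone → the coal seam → the mudstone → the chalk bed → the shale bed → the conglomerate → the basalt flow.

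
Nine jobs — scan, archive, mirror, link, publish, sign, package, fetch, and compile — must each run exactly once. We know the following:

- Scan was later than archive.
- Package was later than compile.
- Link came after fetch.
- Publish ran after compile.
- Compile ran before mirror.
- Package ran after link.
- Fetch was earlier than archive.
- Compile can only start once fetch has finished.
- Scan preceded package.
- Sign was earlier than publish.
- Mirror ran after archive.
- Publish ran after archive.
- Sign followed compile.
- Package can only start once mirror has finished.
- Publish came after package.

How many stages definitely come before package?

Directly stated before package: compile, link, mirror, and scan.
Archive reaches package via archive → mirror → package.
Fetch reaches package via fetch → compile → package.
That's archive, compile, fetch, link, mirror, and scan — 6 in all.

6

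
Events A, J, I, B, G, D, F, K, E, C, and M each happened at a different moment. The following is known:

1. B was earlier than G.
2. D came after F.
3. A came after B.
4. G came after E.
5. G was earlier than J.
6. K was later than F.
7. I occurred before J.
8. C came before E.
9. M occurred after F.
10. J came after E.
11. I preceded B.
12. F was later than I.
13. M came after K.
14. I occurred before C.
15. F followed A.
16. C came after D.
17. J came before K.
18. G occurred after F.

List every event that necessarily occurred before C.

Directly stated before C: D and I.
A reaches C via A → F → D → C.
B reaches C via B → A → F → D → C.
F reaches C via F → D → C.
No chain forces K (or any of the others) ahead of C.

A, B, D, F, I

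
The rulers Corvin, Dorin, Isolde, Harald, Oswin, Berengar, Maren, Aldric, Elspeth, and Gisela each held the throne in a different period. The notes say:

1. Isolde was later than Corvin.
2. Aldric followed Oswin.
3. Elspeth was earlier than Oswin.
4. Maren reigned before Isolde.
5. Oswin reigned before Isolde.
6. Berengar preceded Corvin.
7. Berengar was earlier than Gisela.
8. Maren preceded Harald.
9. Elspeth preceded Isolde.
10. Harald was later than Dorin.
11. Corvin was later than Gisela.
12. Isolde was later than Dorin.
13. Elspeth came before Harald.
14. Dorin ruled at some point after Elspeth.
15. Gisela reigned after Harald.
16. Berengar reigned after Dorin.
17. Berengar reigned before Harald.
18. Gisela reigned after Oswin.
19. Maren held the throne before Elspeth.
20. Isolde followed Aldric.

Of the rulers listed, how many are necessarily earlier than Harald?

Directly stated before Harald: Berengar, Dorin, Elspeth, and Maren.
No chain forces Oswin (or any of the others) ahead of Harald.
That's Berengar, Dorin, Elspeth, and Maren — 4 in all.

4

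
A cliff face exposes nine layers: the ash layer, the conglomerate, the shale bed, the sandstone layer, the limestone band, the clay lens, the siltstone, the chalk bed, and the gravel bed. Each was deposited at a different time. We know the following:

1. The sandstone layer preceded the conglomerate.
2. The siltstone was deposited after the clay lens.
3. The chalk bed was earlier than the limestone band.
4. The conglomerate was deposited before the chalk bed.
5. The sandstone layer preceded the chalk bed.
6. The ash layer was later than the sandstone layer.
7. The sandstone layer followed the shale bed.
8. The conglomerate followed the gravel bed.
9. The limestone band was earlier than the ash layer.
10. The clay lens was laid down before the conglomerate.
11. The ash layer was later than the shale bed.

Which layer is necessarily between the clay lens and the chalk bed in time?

the conglomerate

Tracing the constraints gives the clay lens → the conglomerate → the chalk bed, so the conglomerate sits after the clay lens and before the chalk bed.
No other layer is forced both after the clay lens and before the chalk bed.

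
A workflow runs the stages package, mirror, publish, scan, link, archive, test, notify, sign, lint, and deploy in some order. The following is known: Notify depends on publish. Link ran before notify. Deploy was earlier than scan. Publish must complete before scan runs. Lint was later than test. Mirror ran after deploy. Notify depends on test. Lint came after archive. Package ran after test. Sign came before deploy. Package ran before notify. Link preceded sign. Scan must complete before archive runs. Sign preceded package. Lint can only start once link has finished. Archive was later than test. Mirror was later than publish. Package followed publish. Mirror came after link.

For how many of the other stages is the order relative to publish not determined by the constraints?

Forced after publish: archive, lint, mirror, notify, package, and scan.
That leaves deploy, link, sign, and test with no forced order relative to publish — 4.

4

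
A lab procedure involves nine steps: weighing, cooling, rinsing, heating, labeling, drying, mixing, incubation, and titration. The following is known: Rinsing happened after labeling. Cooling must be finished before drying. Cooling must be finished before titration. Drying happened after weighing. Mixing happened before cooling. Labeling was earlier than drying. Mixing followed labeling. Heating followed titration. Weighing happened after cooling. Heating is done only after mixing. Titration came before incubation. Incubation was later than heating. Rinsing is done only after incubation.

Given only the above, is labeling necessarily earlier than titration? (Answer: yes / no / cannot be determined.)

Chain the constraints: labeling → mixing → cooling → titration. Each link is directly stated, so labeling comes before titration.

yes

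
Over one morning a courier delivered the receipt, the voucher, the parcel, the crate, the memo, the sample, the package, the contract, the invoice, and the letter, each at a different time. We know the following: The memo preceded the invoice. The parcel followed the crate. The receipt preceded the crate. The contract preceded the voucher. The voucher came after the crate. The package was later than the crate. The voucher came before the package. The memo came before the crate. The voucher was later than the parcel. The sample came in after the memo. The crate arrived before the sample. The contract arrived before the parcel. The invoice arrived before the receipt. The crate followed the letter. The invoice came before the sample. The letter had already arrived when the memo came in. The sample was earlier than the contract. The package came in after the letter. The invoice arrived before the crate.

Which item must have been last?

the package

Every other item has a chain of constraints placing it before the package, so the package is last.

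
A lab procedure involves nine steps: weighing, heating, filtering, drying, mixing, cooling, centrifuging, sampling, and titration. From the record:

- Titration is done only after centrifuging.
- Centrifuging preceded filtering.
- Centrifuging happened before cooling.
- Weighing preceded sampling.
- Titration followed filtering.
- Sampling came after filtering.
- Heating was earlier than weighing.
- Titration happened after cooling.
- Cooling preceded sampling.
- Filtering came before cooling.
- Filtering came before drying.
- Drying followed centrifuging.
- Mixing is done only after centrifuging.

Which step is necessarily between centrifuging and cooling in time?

Tracing the constraints gives centrifuging → filtering → cooling, so filtering sits after centrifuging and before cooling.
No other step is forced both after centrifuging and before cooling.

filtering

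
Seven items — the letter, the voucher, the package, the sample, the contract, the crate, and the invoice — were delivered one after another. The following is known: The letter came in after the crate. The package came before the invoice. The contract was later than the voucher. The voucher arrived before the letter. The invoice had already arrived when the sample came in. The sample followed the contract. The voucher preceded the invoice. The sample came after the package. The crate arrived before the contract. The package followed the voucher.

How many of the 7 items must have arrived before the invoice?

Directly stated before the invoice: the package and the voucher.
That's the package and the voucher — 2 in all.

2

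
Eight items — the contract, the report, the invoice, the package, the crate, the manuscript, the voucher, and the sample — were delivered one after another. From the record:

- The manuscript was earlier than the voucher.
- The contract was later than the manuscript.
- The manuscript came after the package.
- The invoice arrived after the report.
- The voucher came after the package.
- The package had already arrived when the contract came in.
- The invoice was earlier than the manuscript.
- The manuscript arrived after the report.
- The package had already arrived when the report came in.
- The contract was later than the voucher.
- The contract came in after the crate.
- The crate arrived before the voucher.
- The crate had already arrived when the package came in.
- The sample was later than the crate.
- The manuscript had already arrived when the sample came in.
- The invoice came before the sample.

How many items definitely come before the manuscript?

4

Directly stated before the manuscript: the invoice, the package, and the report.
The crate reaches the manuscript via the crate → the package → the manuscript.
No chain forces the contract (or any of the others) ahead of the manuscript.
That's the crate, the invoice, the package, and the report — 4 in all.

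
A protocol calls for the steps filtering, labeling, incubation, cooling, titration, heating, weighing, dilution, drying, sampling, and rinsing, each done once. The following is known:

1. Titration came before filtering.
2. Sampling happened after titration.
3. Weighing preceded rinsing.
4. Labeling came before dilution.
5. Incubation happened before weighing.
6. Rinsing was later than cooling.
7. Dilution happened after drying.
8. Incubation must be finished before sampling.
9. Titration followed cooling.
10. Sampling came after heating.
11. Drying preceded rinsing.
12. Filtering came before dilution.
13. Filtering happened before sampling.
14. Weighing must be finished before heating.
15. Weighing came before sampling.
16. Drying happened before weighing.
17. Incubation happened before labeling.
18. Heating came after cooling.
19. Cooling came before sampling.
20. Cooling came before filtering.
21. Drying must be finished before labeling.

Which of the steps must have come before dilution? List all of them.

cooling, drying, filtering, incubation, labeling, titration

Directly stated before dilution: drying, filtering, and labeling.
Cooling reaches dilution via cooling → filtering → dilution.
Incubation reaches dilution via incubation → labeling → dilution.
Titration reaches dilution via titration → filtering → dilution.
No chain forces heating (or any of the others) ahead of dilution.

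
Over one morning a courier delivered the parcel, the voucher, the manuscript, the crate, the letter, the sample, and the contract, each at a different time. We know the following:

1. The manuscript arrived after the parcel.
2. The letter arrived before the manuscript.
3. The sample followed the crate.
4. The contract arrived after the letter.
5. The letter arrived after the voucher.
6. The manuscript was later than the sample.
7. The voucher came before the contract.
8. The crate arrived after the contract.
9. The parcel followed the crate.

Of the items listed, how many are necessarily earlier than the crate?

Directly stated before the crate: the contract.
The letter reaches the crate via the letter → the contract → the crate.
The voucher reaches the crate via the voucher → the contract → the crate.
No chain forces the sample (or any of the others) ahead of the crate.
That's the contract, the letter, and the voucher — 3 in all.

3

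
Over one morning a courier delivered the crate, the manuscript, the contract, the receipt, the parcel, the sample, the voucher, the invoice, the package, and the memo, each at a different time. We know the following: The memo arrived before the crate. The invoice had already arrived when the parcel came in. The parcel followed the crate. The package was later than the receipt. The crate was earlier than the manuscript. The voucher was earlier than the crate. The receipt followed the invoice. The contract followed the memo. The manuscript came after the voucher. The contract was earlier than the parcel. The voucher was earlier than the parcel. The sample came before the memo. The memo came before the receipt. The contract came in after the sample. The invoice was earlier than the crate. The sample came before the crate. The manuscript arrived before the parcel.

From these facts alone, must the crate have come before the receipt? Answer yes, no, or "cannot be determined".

cannot be determined

No chain of stated constraints runs from the crate to the receipt, and none runs from the receipt to the crate either.
So the relative order of the crate and the receipt is not fixed by the given facts.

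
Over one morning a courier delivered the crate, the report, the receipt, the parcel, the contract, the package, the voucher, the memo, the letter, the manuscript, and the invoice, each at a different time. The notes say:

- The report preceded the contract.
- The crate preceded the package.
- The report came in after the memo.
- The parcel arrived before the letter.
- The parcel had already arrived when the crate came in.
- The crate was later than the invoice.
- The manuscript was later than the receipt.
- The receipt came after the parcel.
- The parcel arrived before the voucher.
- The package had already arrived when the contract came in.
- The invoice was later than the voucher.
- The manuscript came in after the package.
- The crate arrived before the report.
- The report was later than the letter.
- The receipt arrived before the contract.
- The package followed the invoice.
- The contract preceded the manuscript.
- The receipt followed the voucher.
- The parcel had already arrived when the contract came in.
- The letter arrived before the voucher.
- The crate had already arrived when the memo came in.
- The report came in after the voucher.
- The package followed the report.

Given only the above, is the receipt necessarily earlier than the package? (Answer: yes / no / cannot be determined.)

No chain of stated constraints runs from the receipt to the package, and none runs from the package to the receipt either.
So the relative order of the receipt and the package is not fixed by the given facts.

cannot be determined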